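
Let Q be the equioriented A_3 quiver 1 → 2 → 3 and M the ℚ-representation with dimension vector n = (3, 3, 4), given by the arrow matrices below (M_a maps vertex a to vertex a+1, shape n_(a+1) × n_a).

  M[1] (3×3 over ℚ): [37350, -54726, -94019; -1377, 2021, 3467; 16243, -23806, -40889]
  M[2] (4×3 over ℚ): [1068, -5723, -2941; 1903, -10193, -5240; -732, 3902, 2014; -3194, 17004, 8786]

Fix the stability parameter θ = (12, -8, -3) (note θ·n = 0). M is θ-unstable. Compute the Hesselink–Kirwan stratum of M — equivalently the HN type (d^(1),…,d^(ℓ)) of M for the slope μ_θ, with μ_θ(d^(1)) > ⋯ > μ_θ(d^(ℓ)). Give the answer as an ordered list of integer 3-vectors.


Via rank(M_{q-1}∘⋯∘M_p): M ≅ I[1,2], I[1,3]^2, I[3,3]^2.
μ_θ-semistable layers: μ^(1)=2; μ^(2)=1/3; μ^(3)=-3

((1, 1, 0); (2, 2, 2); (0, 0, 2))


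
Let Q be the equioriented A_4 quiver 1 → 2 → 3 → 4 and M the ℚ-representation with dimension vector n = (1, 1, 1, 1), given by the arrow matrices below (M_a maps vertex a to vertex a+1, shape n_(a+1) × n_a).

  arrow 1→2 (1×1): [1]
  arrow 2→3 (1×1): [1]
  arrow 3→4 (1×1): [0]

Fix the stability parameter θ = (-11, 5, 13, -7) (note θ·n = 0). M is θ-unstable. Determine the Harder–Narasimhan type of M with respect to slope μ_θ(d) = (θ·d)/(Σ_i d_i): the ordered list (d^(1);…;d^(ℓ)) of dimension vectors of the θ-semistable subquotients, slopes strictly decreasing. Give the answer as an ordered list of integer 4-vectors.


Interval decomposition of M: I[1,3], I[4,4].
HN type (ℓ=4): μ^(1)=13; μ^(2)=5; μ^(3)=-7; μ^(4)=-11

((0, 0, 1, 0); (0, 1, 0, 0); (0, 0, 0, 1); (1, 0, 0, 0))


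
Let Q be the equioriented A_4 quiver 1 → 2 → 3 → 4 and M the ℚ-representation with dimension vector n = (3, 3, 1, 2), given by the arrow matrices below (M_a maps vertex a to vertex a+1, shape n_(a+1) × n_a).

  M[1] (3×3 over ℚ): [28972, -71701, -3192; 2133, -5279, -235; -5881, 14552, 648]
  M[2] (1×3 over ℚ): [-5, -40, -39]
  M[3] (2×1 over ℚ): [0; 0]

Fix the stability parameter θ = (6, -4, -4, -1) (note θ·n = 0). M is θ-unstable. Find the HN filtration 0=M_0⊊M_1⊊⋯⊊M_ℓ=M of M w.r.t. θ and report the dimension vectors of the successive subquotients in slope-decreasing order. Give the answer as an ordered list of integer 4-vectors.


Barcode: M ≅ I[1,2]^2, I[1,3], I[4,4]^2. HN layers by μ_θ (3 steps, strictly decreasing):
  μ^(1)=1; μ^(2)=-2/3; μ^(3)=-1

((2, 2, 0, 0); (1, 1, 1, 0); (0, 0, 0, 2))


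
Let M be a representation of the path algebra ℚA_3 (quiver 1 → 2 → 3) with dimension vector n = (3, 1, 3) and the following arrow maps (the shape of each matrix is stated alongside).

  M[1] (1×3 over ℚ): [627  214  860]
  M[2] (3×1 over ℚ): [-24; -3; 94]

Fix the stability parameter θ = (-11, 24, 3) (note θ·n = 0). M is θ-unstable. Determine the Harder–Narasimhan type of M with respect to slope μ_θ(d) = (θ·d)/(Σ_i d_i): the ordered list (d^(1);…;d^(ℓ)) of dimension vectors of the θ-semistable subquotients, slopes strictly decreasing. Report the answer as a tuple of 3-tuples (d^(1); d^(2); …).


Via rank(M_{q-1}∘⋯∘M_p): M ≅ I[1,1]^2, I[1,3], I[3,3]^2.
μ_θ-semistable layers: μ^(1)=27/2; μ^(2)=3; μ^(3)=-11

((0, 1, 1); (0, 0, 2); (3, 0, 0))


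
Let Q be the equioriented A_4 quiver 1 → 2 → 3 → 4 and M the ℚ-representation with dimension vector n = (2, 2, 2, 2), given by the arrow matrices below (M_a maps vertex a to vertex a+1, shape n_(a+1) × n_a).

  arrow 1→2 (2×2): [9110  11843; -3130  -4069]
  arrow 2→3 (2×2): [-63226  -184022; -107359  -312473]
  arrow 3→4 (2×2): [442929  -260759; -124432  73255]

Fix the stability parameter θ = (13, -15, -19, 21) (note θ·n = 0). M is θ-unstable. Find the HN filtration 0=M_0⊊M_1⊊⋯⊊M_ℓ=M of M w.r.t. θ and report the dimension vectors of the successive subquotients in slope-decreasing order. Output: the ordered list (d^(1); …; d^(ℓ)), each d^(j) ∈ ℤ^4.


Interval decomposition of M: I[1,1], I[1,2], I[2,4], I[3,4].
HN type (ℓ=5): μ^(1)=21; μ^(2)=13; μ^(3)=-1; μ^(4)=-17; μ^(5)=-19

((0, 0, 0, 2); (1, 0, 0, 0); (1, 1, 0, 0); (0, 1, 1, 0); (0, 0, 1, 0))


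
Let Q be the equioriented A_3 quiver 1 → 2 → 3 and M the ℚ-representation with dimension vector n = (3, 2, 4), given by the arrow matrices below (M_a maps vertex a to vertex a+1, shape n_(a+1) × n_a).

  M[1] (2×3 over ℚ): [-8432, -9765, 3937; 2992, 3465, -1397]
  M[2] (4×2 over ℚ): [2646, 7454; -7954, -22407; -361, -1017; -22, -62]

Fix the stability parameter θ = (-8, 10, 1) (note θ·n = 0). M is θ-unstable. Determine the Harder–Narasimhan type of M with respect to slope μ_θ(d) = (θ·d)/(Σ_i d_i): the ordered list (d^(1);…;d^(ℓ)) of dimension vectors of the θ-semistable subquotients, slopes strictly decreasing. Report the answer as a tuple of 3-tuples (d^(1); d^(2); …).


Interval decomposition of M: I[1,1]^2, I[1,3], I[2,3], I[3,3]^2.
HN type (ℓ=3): μ^(1)=11/2; μ^(2)=1; μ^(3)=-8

((0, 2, 2); (0, 0, 2); (3, 0, 0))


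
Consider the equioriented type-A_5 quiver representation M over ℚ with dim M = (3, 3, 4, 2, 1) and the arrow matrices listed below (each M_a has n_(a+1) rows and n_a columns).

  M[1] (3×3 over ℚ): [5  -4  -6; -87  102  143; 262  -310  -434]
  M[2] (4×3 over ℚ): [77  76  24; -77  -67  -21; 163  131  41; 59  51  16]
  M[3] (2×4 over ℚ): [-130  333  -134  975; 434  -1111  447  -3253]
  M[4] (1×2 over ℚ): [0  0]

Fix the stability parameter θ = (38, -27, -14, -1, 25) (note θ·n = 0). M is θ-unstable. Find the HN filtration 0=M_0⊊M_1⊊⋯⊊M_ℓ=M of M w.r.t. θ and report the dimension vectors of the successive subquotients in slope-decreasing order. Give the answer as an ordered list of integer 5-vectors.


Via rank(M_{q-1}∘⋯∘M_p): M ≅ I[1,3], I[1,4]^2, I[3,3], I[5,5].
μ_θ-semistable layers: μ^(1)=25; μ^(2)=-1; μ^(3)=-14

((0, 0, 0, 0, 1); (3, 3, 3, 2, 0); (0, 0, 1, 0, 0))


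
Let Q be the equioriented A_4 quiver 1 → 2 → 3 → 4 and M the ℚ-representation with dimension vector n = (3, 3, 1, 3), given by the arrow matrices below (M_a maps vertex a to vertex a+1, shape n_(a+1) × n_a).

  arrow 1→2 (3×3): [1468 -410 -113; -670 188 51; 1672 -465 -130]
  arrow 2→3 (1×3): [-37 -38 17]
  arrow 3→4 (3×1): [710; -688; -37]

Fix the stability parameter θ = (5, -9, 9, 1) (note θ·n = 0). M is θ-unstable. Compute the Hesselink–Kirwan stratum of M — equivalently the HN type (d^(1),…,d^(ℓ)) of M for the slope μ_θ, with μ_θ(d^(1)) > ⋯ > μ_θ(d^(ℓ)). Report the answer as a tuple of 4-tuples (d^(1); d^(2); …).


Interval decomposition of M: I[1,2]^2, I[1,4], I[4,4]^2.
HN type (ℓ=3): μ^(1)=5; μ^(2)=1; μ^(3)=-2

((0, 0, 1, 1); (0, 0, 0, 2); (3, 3, 0, 0))


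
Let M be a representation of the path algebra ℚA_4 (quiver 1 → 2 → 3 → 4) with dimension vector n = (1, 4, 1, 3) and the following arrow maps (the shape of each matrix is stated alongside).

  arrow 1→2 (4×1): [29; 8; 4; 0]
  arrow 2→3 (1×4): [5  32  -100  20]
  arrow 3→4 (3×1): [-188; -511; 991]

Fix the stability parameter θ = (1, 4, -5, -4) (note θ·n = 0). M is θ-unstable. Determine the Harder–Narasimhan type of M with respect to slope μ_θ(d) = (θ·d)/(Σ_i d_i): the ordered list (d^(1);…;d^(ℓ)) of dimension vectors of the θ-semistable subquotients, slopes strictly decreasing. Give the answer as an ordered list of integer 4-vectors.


Via rank(M_{q-1}∘⋯∘M_p): M ≅ I[1,4], I[2,2]^3, I[4,4]^2.
μ_θ-semistable layers: μ^(1)=4; μ^(2)=-1; μ^(3)=-4

((0, 3, 0, 0); (1, 1, 1, 1); (0, 0, 0, 2))


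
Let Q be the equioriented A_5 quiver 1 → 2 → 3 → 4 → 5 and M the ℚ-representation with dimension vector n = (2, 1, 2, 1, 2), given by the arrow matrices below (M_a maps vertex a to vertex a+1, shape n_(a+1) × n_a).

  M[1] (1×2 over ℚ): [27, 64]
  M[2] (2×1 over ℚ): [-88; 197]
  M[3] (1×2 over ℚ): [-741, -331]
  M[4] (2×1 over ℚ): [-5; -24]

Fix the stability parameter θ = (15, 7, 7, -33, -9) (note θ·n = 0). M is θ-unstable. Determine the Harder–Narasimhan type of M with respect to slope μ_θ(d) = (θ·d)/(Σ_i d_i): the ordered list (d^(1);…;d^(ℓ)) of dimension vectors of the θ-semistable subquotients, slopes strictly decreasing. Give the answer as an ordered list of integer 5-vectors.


Via rank(M_{q-1}∘⋯∘M_p): M ≅ I[1,1], I[1,5], I[3,3], I[5,5].
μ_θ-semistable layers: μ^(1)=15; μ^(2)=7; μ^(3)=-13/5; μ^(4)=-9

((1, 0, 0, 0, 0); (0, 0, 1, 0, 0); (1, 1, 1, 1, 1); (0, 0, 0, 0, 1))


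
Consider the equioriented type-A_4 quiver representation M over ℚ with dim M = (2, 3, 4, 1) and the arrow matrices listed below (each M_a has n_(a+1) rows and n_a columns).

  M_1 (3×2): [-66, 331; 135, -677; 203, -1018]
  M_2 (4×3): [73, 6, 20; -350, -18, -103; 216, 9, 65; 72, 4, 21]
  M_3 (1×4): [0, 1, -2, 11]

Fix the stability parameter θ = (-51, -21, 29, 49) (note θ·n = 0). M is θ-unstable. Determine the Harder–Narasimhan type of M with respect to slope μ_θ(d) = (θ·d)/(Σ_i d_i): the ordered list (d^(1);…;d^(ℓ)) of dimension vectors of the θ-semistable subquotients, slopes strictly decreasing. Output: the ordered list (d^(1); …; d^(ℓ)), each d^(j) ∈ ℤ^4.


Via rank(M_{q-1}∘⋯∘M_p): M ≅ I[1,3], I[1,4], I[2,3], I[3,3].
μ_θ-semistable layers: μ^(1)=49; μ^(2)=29; μ^(3)=-21; μ^(4)=-51

((0, 0, 0, 1); (0, 0, 4, 0); (0, 3, 0, 0); (2, 0, 0, 0))


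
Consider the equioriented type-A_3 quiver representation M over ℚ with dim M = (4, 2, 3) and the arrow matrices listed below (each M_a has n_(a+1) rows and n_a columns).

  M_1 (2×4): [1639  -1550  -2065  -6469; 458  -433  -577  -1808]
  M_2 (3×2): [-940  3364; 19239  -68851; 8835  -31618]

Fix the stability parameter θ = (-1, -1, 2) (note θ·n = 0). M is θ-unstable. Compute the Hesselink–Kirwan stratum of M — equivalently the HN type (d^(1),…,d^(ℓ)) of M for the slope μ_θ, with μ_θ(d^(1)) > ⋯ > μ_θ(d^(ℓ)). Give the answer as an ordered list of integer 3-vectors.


Barcode: M ≅ I[1,1]^2, I[1,3]^2, I[3,3]. HN layers by μ_θ (2 steps, strictly decreasing):
  μ^(1)=2; μ^(2)=-1

((0, 0, 3); (4, 2, 0))


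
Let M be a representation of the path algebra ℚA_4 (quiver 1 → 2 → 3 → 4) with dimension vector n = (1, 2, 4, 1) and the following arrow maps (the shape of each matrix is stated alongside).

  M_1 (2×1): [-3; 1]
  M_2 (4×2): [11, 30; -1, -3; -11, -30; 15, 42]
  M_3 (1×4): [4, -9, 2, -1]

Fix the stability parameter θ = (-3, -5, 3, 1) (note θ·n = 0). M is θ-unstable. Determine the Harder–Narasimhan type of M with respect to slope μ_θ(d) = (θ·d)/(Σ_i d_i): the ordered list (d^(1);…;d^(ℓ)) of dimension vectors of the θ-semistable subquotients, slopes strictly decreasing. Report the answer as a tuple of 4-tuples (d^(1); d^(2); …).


Via rank(M_{q-1}∘⋯∘M_p): M ≅ I[1,4], I[2,3], I[3,3]^2.
μ_θ-semistable layers: μ^(1)=3; μ^(2)=2; μ^(3)=-4; μ^(4)=-5

((0, 0, 3, 0); (0, 0, 1, 1); (1, 1, 0, 0); (0, 1, 0, 0))


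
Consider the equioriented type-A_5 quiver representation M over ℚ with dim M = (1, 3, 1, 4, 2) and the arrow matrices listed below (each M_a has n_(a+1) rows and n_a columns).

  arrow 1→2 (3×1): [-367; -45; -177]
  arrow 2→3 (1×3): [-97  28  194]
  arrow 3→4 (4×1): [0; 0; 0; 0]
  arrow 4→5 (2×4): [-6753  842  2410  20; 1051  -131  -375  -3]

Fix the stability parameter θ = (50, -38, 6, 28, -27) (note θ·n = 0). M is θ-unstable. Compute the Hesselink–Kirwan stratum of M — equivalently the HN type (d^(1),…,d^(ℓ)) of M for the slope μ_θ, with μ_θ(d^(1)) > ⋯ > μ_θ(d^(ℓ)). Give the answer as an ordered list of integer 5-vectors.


Via rank(M_{q-1}∘⋯∘M_p): M ≅ I[1,3], I[2,2]^2, I[4,4]^2, I[4,5]^2.
μ_θ-semistable layers: μ^(1)=28; μ^(2)=6; μ^(3)=1/2; μ^(4)=-38

((0, 0, 0, 2, 0); (1, 1, 1, 0, 0); (0, 0, 0, 2, 2); (0, 2, 0, 0, 0))


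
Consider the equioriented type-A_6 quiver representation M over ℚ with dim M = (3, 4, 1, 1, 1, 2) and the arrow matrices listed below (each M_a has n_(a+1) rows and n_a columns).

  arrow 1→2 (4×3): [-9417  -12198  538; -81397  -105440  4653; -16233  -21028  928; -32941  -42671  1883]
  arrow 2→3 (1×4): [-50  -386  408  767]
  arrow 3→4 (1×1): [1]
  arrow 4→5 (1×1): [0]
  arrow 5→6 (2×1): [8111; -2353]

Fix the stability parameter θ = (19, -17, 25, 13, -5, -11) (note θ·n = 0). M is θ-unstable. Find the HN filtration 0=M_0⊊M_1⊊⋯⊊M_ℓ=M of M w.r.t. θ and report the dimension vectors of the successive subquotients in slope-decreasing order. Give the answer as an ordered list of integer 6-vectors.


Via rank(M_{q-1}∘⋯∘M_p): M ≅ I[1,2]^2, I[1,4], I[2,2], I[5,6], I[6,6].
μ_θ-semistable layers: μ^(1)=19; μ^(2)=1; μ^(3)=-8; μ^(4)=-11; μ^(5)=-17

((0, 0, 1, 1, 0, 0); (3, 3, 0, 0, 0, 0); (0, 0, 0, 0, 1, 1); (0, 0, 0, 0, 0, 1); (0, 1, 0, 0, 0, 0))


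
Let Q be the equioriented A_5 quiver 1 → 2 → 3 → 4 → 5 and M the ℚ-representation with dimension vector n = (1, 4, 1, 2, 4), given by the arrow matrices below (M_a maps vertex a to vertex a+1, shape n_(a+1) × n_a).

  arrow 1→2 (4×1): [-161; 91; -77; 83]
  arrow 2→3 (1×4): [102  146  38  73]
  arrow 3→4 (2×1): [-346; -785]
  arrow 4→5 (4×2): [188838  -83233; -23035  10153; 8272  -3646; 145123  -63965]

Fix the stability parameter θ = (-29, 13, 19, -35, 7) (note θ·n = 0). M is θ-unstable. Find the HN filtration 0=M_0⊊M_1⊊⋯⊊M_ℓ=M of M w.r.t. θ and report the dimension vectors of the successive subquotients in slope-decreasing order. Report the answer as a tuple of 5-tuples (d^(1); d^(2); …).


Interval decomposition of M: I[1,5], I[2,2]^3, I[4,5], I[5,5]^2.
HN type (ℓ=5): μ^(1)=13; μ^(2)=7; μ^(3)=-1; μ^(4)=-29; μ^(5)=-35

((0, 3, 0, 0, 0); (0, 0, 0, 0, 4); (0, 1, 1, 1, 0); (1, 0, 0, 0, 0); (0, 0, 0, 1, 0))


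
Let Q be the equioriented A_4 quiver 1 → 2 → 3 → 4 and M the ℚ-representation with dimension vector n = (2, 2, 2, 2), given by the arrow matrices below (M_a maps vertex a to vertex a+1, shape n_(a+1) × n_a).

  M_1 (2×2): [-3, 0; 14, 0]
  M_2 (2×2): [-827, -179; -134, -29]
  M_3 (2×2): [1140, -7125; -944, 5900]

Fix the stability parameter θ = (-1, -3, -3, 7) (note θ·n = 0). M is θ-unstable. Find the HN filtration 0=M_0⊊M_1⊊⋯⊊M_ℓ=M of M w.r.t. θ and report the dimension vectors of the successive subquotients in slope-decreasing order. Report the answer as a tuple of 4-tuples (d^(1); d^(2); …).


Barcode: M ≅ I[1,1], I[1,3], I[2,4], I[4,4]. HN layers by μ_θ (4 steps, strictly decreasing):
  μ^(1)=7; μ^(2)=-1; μ^(3)=-7/3; μ^(4)=-3

((0, 0, 0, 2); (1, 0, 0, 0); (1, 1, 1, 0); (0, 1, 1, 0))


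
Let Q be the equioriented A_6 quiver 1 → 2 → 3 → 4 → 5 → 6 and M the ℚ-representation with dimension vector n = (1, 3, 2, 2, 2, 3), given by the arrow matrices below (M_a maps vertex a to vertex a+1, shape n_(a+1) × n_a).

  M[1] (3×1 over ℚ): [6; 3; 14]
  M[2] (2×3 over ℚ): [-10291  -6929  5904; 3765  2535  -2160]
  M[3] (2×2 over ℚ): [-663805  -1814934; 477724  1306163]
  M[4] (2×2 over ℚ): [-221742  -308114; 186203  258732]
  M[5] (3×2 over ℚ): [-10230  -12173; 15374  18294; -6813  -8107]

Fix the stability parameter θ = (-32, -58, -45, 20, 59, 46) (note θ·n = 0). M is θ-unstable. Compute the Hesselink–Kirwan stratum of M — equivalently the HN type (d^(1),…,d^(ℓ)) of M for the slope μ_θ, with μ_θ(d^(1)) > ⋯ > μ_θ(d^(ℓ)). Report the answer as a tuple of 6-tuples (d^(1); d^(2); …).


Interval decomposition of M: I[1,6], I[2,2]^2, I[3,6], I[6,6].
HN type (ℓ=5): μ^(1)=105/2; μ^(2)=46; μ^(3)=20; μ^(4)=-45; μ^(5)=-58

((0, 0, 0, 0, 2, 2); (0, 0, 0, 0, 0, 1); (0, 0, 0, 2, 0, 0); (1, 1, 2, 0, 0, 0); (0, 2, 0, 0, 0, 0))


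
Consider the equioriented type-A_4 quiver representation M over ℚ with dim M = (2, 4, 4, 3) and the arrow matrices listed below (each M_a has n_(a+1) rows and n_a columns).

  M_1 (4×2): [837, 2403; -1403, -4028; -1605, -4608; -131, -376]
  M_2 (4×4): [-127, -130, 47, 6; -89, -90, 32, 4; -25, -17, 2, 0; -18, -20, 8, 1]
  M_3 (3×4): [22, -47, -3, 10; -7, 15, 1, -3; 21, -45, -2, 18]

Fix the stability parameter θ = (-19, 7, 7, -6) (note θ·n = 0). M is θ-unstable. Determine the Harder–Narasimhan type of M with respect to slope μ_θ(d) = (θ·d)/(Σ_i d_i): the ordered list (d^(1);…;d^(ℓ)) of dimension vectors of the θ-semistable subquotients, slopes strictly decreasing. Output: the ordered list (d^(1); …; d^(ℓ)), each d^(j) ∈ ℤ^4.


Barcode: M ≅ I[1,4]^2, I[2,3], I[2,4]. HN layers by μ_θ (3 steps, strictly decreasing):
  μ^(1)=7; μ^(2)=8/3; μ^(3)=-19

((0, 1, 1, 0); (0, 3, 3, 3); (2, 0, 0, 0))


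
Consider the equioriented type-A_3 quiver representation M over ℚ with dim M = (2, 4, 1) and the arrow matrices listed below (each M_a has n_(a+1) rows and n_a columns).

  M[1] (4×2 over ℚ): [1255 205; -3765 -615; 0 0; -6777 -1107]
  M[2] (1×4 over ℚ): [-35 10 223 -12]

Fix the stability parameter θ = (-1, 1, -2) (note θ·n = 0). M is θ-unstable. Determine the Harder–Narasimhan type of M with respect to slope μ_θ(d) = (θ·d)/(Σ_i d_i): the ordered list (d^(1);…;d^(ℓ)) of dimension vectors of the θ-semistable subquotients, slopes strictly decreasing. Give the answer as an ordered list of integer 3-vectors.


Interval decomposition of M: I[1,1], I[1,3], I[2,2]^3.
HN type (ℓ=3): μ^(1)=1; μ^(2)=-1/2; μ^(3)=-1

((0, 3, 0); (0, 1, 1); (2, 0, 0))


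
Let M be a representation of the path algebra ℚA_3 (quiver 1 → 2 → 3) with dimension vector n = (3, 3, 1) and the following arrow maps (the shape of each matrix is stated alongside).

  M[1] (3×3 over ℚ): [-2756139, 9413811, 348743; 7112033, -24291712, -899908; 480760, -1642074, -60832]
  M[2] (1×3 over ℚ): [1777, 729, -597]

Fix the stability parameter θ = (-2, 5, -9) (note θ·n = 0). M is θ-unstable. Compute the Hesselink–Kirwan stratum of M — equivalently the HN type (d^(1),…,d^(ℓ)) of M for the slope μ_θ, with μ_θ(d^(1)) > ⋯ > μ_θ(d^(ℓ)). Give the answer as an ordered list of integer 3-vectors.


Via rank(M_{q-1}∘⋯∘M_p): M ≅ I[1,2]^2, I[1,3].
μ_θ-semistable layers: μ^(1)=5; μ^(2)=-2

((0, 2, 0); (3, 1, 1))


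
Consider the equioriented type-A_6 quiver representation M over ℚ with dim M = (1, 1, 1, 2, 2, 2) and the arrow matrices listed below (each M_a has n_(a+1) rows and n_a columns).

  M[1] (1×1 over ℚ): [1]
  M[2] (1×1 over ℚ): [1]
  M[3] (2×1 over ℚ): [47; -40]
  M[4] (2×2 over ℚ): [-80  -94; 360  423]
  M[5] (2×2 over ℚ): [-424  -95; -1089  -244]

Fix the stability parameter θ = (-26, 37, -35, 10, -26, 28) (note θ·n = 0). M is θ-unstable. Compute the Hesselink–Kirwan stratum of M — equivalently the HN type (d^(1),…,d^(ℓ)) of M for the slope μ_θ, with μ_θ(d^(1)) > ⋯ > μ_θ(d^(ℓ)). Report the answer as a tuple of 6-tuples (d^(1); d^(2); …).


Barcode: M ≅ I[1,4], I[4,6], I[5,6]. HN layers by μ_θ (5 steps, strictly decreasing):
  μ^(1)=28; μ^(2)=10; μ^(3)=1; μ^(4)=-8; μ^(5)=-26

((0, 0, 0, 0, 0, 2); (0, 0, 0, 1, 0, 0); (0, 1, 1, 0, 0, 0); (0, 0, 0, 1, 1, 0); (1, 0, 0, 0, 1, 0))


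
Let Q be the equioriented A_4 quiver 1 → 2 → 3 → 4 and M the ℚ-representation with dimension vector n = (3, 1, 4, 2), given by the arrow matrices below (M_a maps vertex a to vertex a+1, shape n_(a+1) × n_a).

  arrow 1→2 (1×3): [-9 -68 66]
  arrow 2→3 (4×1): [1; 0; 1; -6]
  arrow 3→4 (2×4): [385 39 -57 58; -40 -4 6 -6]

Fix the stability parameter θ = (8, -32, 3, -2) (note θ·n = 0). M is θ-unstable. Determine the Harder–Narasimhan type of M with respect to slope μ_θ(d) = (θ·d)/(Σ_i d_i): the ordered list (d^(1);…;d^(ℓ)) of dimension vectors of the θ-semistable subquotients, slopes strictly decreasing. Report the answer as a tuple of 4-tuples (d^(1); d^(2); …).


Barcode: M ≅ I[1,1]^2, I[1,4], I[3,3]^2, I[3,4]. HN layers by μ_θ (4 steps, strictly decreasing):
  μ^(1)=8; μ^(2)=3; μ^(3)=1/2; μ^(4)=-12

((2, 0, 0, 0); (0, 0, 2, 0); (0, 0, 2, 2); (1, 1, 0, 0))


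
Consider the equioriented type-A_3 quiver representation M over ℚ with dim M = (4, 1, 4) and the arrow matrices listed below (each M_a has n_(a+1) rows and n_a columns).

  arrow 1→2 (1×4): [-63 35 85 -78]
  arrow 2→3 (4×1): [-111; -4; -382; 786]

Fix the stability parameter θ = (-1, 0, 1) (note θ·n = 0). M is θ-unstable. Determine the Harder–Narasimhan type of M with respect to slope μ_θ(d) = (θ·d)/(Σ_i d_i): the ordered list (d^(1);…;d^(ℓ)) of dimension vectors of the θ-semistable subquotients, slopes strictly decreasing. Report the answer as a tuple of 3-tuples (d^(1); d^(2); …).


Via rank(M_{q-1}∘⋯∘M_p): M ≅ I[1,1]^3, I[1,3], I[3,3]^3.
μ_θ-semistable layers: μ^(1)=1; μ^(2)=0; μ^(3)=-1

((0, 0, 4); (0, 1, 0); (4, 0, 0))


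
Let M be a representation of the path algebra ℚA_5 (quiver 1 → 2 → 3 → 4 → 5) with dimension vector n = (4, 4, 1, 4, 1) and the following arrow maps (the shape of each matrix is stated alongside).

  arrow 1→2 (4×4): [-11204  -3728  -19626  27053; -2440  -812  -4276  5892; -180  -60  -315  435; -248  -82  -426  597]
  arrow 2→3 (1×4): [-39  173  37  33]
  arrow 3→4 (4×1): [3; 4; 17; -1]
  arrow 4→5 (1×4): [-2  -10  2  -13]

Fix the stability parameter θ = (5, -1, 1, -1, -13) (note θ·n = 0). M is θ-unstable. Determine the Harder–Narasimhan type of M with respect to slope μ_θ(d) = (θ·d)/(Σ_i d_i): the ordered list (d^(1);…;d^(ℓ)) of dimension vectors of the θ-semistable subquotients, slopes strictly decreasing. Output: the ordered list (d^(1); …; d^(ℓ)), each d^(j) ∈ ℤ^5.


Via rank(M_{q-1}∘⋯∘M_p): M ≅ I[1,1], I[1,2]^2, I[1,5], I[2,2], I[4,4]^3.
μ_θ-semistable layers: μ^(1)=5; μ^(2)=2; μ^(3)=-1; μ^(4)=-9/5

((1, 0, 0, 0, 0); (2, 2, 0, 0, 0); (0, 1, 0, 3, 0); (1, 1, 1, 1, 1))


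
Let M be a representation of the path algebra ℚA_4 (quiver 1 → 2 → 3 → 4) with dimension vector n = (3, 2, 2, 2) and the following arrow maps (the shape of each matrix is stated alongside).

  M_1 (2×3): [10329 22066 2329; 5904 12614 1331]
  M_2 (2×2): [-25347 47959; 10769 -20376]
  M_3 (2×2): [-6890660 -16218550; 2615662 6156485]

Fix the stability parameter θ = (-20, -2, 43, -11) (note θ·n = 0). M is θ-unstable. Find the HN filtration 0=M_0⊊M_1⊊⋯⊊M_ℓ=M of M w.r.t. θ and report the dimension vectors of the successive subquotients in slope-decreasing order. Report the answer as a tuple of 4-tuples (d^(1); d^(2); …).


Via rank(M_{q-1}∘⋯∘M_p): M ≅ I[1,1], I[1,3], I[1,4], I[4,4].
μ_θ-semistable layers: μ^(1)=43; μ^(2)=16; μ^(3)=-2; μ^(4)=-11; μ^(5)=-20

((0, 0, 1, 0); (0, 0, 1, 1); (0, 2, 0, 0); (0, 0, 0, 1); (3, 0, 0, 0))


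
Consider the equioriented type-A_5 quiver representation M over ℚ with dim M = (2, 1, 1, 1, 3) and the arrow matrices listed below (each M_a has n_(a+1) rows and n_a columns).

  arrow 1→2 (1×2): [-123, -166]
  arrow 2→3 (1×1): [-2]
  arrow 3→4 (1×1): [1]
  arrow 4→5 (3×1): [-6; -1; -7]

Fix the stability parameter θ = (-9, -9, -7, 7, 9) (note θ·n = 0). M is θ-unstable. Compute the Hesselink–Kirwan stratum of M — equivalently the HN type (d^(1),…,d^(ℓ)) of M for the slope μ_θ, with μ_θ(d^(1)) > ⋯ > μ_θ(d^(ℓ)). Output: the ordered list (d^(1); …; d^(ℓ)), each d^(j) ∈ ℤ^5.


Interval decomposition of M: I[1,1], I[1,5], I[5,5]^2.
HN type (ℓ=4): μ^(1)=9; μ^(2)=7; μ^(3)=-7; μ^(4)=-9

((0, 0, 0, 0, 3); (0, 0, 0, 1, 0); (0, 0, 1, 0, 0); (2, 1, 0, 0, 0))


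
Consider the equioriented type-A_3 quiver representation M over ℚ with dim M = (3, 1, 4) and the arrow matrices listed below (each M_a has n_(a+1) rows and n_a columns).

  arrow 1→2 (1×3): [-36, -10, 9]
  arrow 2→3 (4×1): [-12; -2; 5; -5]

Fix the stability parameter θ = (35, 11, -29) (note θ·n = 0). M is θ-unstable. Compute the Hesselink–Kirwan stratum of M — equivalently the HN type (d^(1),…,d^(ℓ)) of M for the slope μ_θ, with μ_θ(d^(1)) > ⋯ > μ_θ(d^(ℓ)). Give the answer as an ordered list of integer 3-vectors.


Barcode: M ≅ I[1,1]^2, I[1,3], I[3,3]^3. HN layers by μ_θ (3 steps, strictly decreasing):
  μ^(1)=35; μ^(2)=17/3; μ^(3)=-29

((2, 0, 0); (1, 1, 1); (0, 0, 3))


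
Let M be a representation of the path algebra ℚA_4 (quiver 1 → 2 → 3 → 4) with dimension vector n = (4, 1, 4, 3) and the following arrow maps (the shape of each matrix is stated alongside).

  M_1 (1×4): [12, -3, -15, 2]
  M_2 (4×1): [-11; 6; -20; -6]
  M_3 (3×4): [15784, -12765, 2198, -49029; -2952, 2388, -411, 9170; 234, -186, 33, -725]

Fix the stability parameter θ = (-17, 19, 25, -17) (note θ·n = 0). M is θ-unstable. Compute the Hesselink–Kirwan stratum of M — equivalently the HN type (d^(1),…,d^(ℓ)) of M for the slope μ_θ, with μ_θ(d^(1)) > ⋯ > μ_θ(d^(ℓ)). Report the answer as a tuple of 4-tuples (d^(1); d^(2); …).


Interval decomposition of M: I[1,1]^3, I[1,3], I[3,4]^3.
HN type (ℓ=4): μ^(1)=25; μ^(2)=19; μ^(3)=4; μ^(4)=-17

((0, 0, 1, 0); (0, 1, 0, 0); (0, 0, 3, 3); (4, 0, 0, 0))


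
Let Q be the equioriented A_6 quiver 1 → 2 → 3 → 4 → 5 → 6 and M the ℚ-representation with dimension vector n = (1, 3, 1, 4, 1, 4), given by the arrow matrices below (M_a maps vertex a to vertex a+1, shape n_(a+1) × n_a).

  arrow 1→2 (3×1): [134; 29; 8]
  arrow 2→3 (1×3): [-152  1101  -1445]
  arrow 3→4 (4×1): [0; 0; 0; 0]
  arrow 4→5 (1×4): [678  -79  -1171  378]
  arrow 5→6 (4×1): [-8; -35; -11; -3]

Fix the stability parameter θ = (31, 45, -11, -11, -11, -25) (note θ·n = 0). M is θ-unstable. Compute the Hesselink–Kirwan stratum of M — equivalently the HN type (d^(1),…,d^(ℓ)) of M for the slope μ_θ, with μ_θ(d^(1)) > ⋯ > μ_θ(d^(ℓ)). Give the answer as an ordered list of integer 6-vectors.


Via rank(M_{q-1}∘⋯∘M_p): M ≅ I[1,3], I[2,2]^2, I[4,4]^3, I[4,6], I[6,6]^3.
μ_θ-semistable layers: μ^(1)=45; μ^(2)=65/3; μ^(3)=-11; μ^(4)=-47/3; μ^(5)=-25

((0, 2, 0, 0, 0, 0); (1, 1, 1, 0, 0, 0); (0, 0, 0, 3, 0, 0); (0, 0, 0, 1, 1, 1); (0, 0, 0, 0, 0, 3))


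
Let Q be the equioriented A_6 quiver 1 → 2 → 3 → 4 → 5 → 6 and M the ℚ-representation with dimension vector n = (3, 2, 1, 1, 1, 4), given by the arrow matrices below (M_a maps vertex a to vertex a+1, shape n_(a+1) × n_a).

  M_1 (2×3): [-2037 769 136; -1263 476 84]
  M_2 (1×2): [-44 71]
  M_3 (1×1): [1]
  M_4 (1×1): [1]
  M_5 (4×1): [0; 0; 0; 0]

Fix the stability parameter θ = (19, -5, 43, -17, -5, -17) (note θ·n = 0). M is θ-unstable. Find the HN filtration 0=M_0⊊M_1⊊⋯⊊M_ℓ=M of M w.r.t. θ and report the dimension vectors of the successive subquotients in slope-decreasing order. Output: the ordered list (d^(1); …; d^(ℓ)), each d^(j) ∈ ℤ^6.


Via rank(M_{q-1}∘⋯∘M_p): M ≅ I[1,1], I[1,2], I[1,5], I[6,6]^4.
μ_θ-semistable layers: μ^(1)=19; μ^(2)=7; μ^(3)=-17

((1, 0, 0, 0, 0, 0); (2, 2, 1, 1, 1, 0); (0, 0, 0, 0, 0, 4))


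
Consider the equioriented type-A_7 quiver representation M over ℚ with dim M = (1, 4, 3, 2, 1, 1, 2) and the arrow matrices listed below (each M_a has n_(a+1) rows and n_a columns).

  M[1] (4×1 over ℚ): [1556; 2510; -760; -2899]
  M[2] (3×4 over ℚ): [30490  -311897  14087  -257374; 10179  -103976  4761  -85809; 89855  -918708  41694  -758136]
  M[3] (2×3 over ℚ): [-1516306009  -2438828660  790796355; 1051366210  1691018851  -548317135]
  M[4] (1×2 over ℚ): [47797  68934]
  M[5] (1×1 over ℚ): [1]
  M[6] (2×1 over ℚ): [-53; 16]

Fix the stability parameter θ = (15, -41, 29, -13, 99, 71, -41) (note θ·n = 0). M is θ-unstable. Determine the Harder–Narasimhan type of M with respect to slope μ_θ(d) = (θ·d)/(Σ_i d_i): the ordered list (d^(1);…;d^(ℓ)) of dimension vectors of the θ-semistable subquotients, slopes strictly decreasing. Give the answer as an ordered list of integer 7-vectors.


Via rank(M_{q-1}∘⋯∘M_p): M ≅ I[1,7], I[2,2], I[2,3], I[2,4], I[7,7].
μ_θ-semistable layers: μ^(1)=43; μ^(2)=29; μ^(3)=8; μ^(4)=-13; μ^(5)=-41

((0, 0, 0, 0, 1, 1, 1); (0, 0, 1, 0, 0, 0, 0); (0, 0, 2, 2, 0, 0, 0); (1, 1, 0, 0, 0, 0, 0); (0, 3, 0, 0, 0, 0, 1))


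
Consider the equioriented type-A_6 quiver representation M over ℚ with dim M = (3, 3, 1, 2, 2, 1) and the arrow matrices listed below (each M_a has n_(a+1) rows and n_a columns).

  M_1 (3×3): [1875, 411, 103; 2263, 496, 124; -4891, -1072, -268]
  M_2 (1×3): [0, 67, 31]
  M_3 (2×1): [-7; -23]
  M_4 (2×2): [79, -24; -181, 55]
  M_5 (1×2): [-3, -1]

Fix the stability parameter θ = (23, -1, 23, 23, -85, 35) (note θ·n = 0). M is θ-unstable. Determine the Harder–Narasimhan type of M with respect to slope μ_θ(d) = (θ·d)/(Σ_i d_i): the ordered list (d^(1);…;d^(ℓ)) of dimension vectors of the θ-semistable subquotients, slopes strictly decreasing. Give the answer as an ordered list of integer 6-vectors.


Via rank(M_{q-1}∘⋯∘M_p): M ≅ I[1,1], I[1,2]^2, I[2,6], I[4,5].
μ_θ-semistable layers: μ^(1)=35; μ^(2)=23; μ^(3)=11; μ^(4)=-10; μ^(5)=-31

((0, 0, 0, 0, 0, 1); (1, 0, 0, 0, 0, 0); (2, 2, 0, 0, 0, 0); (0, 1, 1, 1, 1, 0); (0, 0, 0, 1, 1, 0))


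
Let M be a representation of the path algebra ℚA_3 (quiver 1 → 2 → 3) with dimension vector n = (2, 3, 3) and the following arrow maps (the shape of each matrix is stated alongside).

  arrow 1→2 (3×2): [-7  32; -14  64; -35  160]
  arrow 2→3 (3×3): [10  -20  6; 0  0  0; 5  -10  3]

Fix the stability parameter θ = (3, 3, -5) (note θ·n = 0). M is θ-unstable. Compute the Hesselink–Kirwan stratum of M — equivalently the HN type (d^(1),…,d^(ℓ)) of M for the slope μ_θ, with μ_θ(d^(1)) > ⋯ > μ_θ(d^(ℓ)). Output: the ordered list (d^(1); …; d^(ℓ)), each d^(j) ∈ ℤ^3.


Via rank(M_{q-1}∘⋯∘M_p): M ≅ I[1,1], I[1,2], I[2,2], I[2,3], I[3,3]^2.
μ_θ-semistable layers: μ^(1)=3; μ^(2)=-1; μ^(3)=-5

((2, 2, 0); (0, 1, 1); (0, 0, 2))


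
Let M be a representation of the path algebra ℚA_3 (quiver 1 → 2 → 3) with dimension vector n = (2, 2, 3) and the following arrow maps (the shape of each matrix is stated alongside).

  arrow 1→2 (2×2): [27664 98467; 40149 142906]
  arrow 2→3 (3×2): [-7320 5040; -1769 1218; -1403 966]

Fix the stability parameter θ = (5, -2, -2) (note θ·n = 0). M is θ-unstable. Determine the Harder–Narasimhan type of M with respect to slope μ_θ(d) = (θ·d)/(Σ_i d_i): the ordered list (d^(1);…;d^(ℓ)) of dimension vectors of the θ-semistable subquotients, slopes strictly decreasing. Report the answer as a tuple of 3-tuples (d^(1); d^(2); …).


Via rank(M_{q-1}∘⋯∘M_p): M ≅ I[1,2], I[1,3], I[3,3]^2.
μ_θ-semistable layers: μ^(1)=3/2; μ^(2)=1/3; μ^(3)=-2

((1, 1, 0); (1, 1, 1); (0, 0, 2))


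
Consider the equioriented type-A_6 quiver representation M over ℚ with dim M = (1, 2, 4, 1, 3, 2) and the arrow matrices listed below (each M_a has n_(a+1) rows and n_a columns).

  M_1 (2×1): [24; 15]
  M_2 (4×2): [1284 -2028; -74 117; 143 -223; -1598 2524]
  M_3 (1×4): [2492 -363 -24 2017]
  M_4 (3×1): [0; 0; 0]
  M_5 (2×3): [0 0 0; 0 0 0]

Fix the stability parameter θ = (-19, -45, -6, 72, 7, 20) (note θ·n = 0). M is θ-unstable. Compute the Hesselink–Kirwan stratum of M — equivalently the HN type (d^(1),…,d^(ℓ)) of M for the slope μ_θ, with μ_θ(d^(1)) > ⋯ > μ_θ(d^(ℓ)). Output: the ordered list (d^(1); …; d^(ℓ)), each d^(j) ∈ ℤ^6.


Barcode: M ≅ I[1,4], I[2,3], I[3,3]^2, I[5,5]^3, I[6,6]^2. HN layers by μ_θ (6 steps, strictly decreasing):
  μ^(1)=72; μ^(2)=20; μ^(3)=7; μ^(4)=-6; μ^(5)=-32; μ^(6)=-45

((0, 0, 0, 1, 0, 0); (0, 0, 0, 0, 0, 2); (0, 0, 0, 0, 3, 0); (0, 0, 4, 0, 0, 0); (1, 1, 0, 0, 0, 0); (0, 1, 0, 0, 0, 0))


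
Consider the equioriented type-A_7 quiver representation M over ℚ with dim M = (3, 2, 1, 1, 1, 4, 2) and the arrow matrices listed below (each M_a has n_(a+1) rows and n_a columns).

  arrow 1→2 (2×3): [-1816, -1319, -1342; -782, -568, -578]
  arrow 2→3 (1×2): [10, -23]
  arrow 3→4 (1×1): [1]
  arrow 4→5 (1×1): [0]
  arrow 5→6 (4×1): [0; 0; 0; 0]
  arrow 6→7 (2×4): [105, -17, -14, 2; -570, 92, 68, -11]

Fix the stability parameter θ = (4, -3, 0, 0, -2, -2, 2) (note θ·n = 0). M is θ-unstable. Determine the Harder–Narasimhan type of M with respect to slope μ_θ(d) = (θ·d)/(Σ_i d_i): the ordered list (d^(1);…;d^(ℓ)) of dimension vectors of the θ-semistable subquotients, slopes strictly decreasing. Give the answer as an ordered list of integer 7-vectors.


Interval decomposition of M: I[1,1], I[1,2], I[1,4], I[5,5], I[6,6]^2, I[6,7]^2.
HN type (ℓ=5): μ^(1)=4; μ^(2)=2; μ^(3)=1/2; μ^(4)=1/4; μ^(5)=-2

((1, 0, 0, 0, 0, 0, 0); (0, 0, 0, 0, 0, 0, 2); (1, 1, 0, 0, 0, 0, 0); (1, 1, 1, 1, 0, 0, 0); (0, 0, 0, 0, 1, 4, 0))


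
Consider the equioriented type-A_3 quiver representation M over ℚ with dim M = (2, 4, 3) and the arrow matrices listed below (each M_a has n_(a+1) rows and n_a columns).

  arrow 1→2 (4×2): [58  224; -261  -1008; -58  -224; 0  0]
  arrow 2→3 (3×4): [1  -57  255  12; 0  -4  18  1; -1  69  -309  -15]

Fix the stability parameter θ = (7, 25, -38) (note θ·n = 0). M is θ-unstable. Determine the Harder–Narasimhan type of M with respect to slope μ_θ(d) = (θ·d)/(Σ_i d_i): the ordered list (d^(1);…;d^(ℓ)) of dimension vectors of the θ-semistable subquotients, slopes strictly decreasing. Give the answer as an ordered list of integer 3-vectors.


Barcode: M ≅ I[1,1], I[1,3], I[2,2]^2, I[2,3], I[3,3]. HN layers by μ_θ (5 steps, strictly decreasing):
  μ^(1)=25; μ^(2)=7; μ^(3)=-2; μ^(4)=-13/2; μ^(5)=-38

((0, 2, 0); (1, 0, 0); (1, 1, 1); (0, 1, 1); (0, 0, 1))


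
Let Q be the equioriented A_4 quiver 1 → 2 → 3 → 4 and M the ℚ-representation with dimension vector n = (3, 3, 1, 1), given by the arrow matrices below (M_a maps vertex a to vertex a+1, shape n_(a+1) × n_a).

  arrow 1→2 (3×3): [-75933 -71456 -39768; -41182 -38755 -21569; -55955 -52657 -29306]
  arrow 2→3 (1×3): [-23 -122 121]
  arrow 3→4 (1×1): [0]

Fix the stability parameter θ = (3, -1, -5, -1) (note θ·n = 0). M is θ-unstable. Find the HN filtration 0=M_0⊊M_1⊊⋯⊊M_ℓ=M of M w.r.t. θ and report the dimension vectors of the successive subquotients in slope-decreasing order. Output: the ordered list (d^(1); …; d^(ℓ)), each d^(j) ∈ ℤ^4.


Via rank(M_{q-1}∘⋯∘M_p): M ≅ I[1,2]^2, I[1,3], I[4,4].
μ_θ-semistable layers: μ^(1)=1; μ^(2)=-1

((2, 2, 0, 0); (1, 1, 1, 1))


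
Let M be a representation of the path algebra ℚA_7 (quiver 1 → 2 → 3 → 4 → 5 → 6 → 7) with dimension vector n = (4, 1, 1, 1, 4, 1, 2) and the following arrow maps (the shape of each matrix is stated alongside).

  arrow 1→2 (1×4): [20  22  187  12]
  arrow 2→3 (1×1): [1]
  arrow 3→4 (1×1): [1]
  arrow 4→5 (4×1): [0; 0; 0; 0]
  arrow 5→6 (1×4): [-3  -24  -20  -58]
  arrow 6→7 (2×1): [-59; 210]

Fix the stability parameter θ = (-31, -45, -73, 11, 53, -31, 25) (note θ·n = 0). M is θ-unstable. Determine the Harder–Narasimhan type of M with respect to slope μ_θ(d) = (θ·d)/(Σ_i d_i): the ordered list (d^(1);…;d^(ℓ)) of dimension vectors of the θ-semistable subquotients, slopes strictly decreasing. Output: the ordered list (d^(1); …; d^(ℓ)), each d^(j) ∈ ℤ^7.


Barcode: M ≅ I[1,1]^3, I[1,4], I[5,5]^3, I[5,7], I[7,7]. HN layers by μ_θ (5 steps, strictly decreasing):
  μ^(1)=53; μ^(2)=25; μ^(3)=11; μ^(4)=-31; μ^(5)=-149/3

((0, 0, 0, 0, 3, 0, 0); (0, 0, 0, 0, 0, 0, 2); (0, 0, 0, 1, 1, 1, 0); (3, 0, 0, 0, 0, 0, 0); (1, 1, 1, 0, 0, 0, 0))


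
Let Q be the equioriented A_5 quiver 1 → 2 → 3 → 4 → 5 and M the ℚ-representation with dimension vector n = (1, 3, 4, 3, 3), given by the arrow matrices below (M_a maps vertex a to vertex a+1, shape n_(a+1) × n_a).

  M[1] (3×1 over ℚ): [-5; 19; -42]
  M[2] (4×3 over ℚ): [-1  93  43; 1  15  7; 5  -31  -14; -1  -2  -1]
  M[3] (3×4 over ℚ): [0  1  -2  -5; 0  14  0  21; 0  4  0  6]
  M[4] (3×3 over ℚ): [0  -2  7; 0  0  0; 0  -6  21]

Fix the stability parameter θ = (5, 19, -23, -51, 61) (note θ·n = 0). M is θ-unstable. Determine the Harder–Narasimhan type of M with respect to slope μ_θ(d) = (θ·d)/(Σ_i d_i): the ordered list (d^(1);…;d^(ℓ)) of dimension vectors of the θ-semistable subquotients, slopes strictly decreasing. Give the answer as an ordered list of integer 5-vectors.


Interval decomposition of M: I[1,4], I[2,3], I[2,4], I[3,3], I[4,5], I[5,5]^2.
HN type (ℓ=6): μ^(1)=61; μ^(2)=-2; μ^(3)=-25/2; μ^(4)=-55/3; μ^(5)=-23; μ^(6)=-51

((0, 0, 0, 0, 3); (0, 1, 1, 0, 0); (1, 1, 1, 1, 0); (0, 1, 1, 1, 0); (0, 0, 1, 0, 0); (0, 0, 0, 1, 0))


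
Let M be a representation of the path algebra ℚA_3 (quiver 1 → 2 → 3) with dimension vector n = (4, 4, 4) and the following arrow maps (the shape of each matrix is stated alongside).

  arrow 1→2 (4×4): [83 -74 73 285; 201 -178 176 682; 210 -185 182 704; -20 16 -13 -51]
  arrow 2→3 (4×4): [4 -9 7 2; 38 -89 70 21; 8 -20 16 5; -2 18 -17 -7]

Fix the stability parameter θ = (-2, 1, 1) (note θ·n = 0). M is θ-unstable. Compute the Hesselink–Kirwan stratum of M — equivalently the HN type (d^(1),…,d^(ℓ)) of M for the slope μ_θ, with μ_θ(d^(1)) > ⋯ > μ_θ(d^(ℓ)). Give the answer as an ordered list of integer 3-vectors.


Interval decomposition of M: I[1,2], I[1,3]^3, I[3,3].
HN type (ℓ=2): μ^(1)=1; μ^(2)=-2

((0, 4, 4); (4, 0, 0))


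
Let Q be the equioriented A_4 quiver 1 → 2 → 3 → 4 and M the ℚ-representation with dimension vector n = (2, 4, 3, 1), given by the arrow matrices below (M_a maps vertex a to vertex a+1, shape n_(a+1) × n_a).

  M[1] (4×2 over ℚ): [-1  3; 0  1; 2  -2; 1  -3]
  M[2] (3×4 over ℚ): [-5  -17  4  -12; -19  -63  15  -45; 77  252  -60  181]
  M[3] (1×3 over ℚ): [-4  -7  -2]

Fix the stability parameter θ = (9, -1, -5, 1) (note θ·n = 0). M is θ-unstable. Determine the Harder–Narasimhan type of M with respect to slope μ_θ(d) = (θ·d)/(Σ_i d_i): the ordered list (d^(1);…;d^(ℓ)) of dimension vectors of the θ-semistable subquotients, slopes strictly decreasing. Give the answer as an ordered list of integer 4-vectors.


Interval decomposition of M: I[1,3], I[1,4], I[2,2], I[2,3].
HN type (ℓ=3): μ^(1)=1; μ^(2)=-1; μ^(3)=-3

((2, 2, 2, 1); (0, 1, 0, 0); (0, 1, 1, 0))


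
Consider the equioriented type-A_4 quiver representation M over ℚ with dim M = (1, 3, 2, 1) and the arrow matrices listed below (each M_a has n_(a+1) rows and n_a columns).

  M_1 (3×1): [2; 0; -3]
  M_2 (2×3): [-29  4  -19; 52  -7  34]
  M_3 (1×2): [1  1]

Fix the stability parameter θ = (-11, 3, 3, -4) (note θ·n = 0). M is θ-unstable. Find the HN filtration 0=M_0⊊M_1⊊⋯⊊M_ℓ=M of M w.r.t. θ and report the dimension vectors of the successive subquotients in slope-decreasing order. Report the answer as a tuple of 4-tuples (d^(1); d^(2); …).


Barcode: M ≅ I[1,4], I[2,2], I[2,3]. HN layers by μ_θ (3 steps, strictly decreasing):
  μ^(1)=3; μ^(2)=2/3; μ^(3)=-11

((0, 2, 1, 0); (0, 1, 1, 1); (1, 0, 0, 0))


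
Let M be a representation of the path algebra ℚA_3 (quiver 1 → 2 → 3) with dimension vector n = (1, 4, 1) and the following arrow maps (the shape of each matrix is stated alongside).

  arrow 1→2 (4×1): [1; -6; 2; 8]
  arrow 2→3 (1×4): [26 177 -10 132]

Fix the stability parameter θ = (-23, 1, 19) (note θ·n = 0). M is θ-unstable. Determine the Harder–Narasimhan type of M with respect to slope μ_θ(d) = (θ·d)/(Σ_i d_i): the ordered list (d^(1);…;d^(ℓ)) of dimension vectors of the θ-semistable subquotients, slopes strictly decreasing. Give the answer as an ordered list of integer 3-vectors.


Via rank(M_{q-1}∘⋯∘M_p): M ≅ I[1,2], I[2,2]^2, I[2,3].
μ_θ-semistable layers: μ^(1)=19; μ^(2)=1; μ^(3)=-23

((0, 0, 1); (0, 4, 0); (1, 0, 0))


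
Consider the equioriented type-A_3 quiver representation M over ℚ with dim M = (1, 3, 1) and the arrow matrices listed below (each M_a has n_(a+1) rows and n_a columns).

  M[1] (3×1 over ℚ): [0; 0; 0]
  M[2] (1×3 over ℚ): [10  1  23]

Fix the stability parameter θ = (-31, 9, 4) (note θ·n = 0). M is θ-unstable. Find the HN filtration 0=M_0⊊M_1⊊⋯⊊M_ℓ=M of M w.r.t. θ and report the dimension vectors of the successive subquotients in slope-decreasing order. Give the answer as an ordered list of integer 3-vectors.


Via rank(M_{q-1}∘⋯∘M_p): M ≅ I[1,1], I[2,2]^2, I[2,3].
μ_θ-semistable layers: μ^(1)=9; μ^(2)=13/2; μ^(3)=-31

((0, 2, 0); (0, 1, 1); (1, 0, 0))
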